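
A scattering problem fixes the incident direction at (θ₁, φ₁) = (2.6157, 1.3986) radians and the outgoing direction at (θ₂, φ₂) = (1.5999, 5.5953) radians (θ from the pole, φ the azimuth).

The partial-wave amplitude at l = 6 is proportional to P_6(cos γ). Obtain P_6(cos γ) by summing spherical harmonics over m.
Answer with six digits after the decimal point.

Summing Y*_{l m}(θ₁,φ₁)·Y_{l m}(θ₂,φ₂) over m ∈ [−6, 6]; prefactor 4π/(2·6+1) = 0.966644:
  [-6]  conj(Y_{6,-6})(Ω₁) = (-0.003958, 0.006639) ; Y_{6,-6}(Ω₂) = (-0.266113, -0.401710) ; Δ = (0.003720, -0.000177)
  [-5]  conj(Y_{6,-5})(Ω₁) = (-0.034992, -0.030065) ; Y_{6,-5}(Ω₂) = (0.046454, 0.014260) ; Δ = (-0.001197, -0.001896)
  [-4]  conj(Y_{6,-4})(Ω₁) = (0.126421, -0.104082) ; Y_{6,-4}(Ω₂) = (0.326356, -0.134170) ; Δ = (0.027294, -0.050930)
  [-3]  conj(Y_{6,-3})(Ω₁) = (0.184021, 0.323957) ; Y_{6,-3}(Ω₂) = (-0.026788, 0.049879) ; Δ = (-0.021088, 0.000501)
  [-2]  conj(Y_{6,-2})(Ω₁) = (-0.463513, 0.166256) ; Y_{6,-2}(Ω₂) = (0.062104, 0.314392) ; Δ = (-0.081055, -0.135399)
  [-1]  conj(Y_{6,-1})(Ω₁) = (-0.031378, -0.180417) ; Y_{6,-1}(Ω₂) = (-0.046056, -0.037848) ; Δ = (-0.005383, 0.009497)
  [+0]  conj(Y_{6,0})(Ω₁) = (-0.383192, -0.000000) ; Y_{6,0}(Ω₂) = (-0.312208, 0.000000) ; Δ = (0.119636, 0.000000)
  [+1]  conj(Y_{6,1})(Ω₁) = (0.031378, -0.180417) ; Y_{6,1}(Ω₂) = (0.046056, -0.037848) ; Δ = (-0.005383, -0.009497)
  [+2]  conj(Y_{6,2})(Ω₁) = (-0.463513, -0.166256) ; Y_{6,2}(Ω₂) = (0.062104, -0.314392) ; Δ = (-0.081055, 0.135399)
  [+3]  conj(Y_{6,3})(Ω₁) = (-0.184021, 0.323957) ; Y_{6,3}(Ω₂) = (0.026788, 0.049879) ; Δ = (-0.021088, -0.000501)
  [+4]  conj(Y_{6,4})(Ω₁) = (0.126421, 0.104082) ; Y_{6,4}(Ω₂) = (0.326356, 0.134170) ; Δ = (0.027294, 0.050930)
  [+5]  conj(Y_{6,5})(Ω₁) = (0.034992, -0.030065) ; Y_{6,5}(Ω₂) = (-0.046454, 0.014260) ; Δ = (-0.001197, 0.001896)
  [+6]  conj(Y_{6,6})(Ω₁) = (-0.003958, -0.006639) ; Y_{6,6}(Ω₂) = (-0.266113, 0.401710) ; Δ = (0.003720, 0.000177)
Accumulated sum (-0.035784, -0.000000); after 4π/(2l+1) scaling, (-0.034590, -0.000000) ⇒ P_6 = -0.034590

-0.034590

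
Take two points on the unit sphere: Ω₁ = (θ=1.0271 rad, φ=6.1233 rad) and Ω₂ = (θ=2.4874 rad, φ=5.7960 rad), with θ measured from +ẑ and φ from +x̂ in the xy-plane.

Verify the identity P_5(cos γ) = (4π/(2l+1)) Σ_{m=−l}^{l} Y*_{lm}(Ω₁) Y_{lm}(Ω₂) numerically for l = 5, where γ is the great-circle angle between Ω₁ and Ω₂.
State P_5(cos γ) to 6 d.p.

0.150018

Summing Y*_{l m}(θ₁,φ₁)·Y_{l m}(θ₂,φ₂) over m ∈ [−5, 5]; prefactor 4π/(2·5+1) = 1.142397:
  m=-5: +0.148530-0.152757i × -0.029478+0.025116i = -0.000542+0.008233i  (running Σ = -0.000542+0.008233i)
  m=-4: +0.326780-0.243069i × +0.058931-0.148430i = -0.016821-0.062828i  (running Σ = -0.017363-0.054595i)
  m=-3: +0.270930-0.140931i × +0.039666+0.361660i = +0.061716+0.092394i  (running Σ = +0.044353+0.037800i)
  m=-2: -0.120199+0.039802i × -0.248703-0.366331i = +0.044475+0.034134i  (running Σ = +0.088828+0.071934i)
  m=-1: -0.336250+0.054224i × +0.088044+0.046644i = -0.032134-0.010910i  (running Σ = +0.056693+0.061024i)
  m=0: +0.047149-0.000000i × +0.380319+0.000000i = +0.017932+0.000000i  (running Σ = +0.074625+0.061024i)
  m=1: +0.336250+0.054224i × -0.088044+0.046644i = -0.032134+0.010910i  (running Σ = +0.042491+0.071934i)
  m=2: -0.120199-0.039802i × -0.248703+0.366331i = +0.044475-0.034134i  (running Σ = +0.086966+0.037800i)
  m=3: -0.270930-0.140931i × -0.039666+0.361660i = +0.061716-0.092394i  (running Σ = +0.148681-0.054595i)
  m=4: +0.326780+0.243069i × +0.058931+0.148430i = -0.016821+0.062828i  (running Σ = +0.131860+0.008233i)
  m=5: -0.148530-0.152757i × +0.029478+0.025116i = -0.000542-0.008233i  (running Σ = +0.131319+0.000000i)
Accumulated sum +0.131319+0.000000i; after 4π/(2l+1) scaling, +0.150018+0.000000i ⇒ P_5 = 0.150018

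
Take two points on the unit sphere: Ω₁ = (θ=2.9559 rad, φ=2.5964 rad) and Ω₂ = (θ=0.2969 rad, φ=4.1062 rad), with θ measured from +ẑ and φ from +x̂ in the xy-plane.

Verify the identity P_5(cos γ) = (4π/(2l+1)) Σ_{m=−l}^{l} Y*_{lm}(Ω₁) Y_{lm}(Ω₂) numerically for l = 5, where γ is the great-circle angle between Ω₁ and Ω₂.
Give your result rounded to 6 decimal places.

Summing Y*_{l m}(θ₁,φ₁)·Y_{l m}(θ₂,φ₂) over m ∈ [−5, 5]; prefactor 4π/(2·5+1) = 1.142397:
  [-5]  conj(Y_{5,-5})(Ω₁) = +0.000091+0.000040i ; Y_{5,-5}(Ω₂) = -0.000110-0.000989i ; Δ = +0.000000-0.000000i
  [-4]  conj(Y_{5,-4})(Ω₁) = +0.000960+0.001374i ; Y_{5,-4}(Ω₂) = -0.007751+0.006755i ; Δ = -0.000017-0.000004i
  [-3]  conj(Y_{5,-3})(Ω₁) = +0.001084+0.016714i ; Y_{5,-3}(Ω₂) = +0.060714+0.015359i ; Δ = -0.000191+0.001031i
  [-2]  conj(Y_{5,-2})(Ω₁) = -0.049795+0.095551i ; Y_{5,-2}(Ω₂) = -0.084822-0.226435i ; Δ = +0.025860+0.003170i
  [-1]  conj(Y_{5,-1})(Ω₁) = -0.357458+0.216802i ; Y_{5,-1}(Ω₂) = -0.307355+0.443346i ; Δ = +0.013748-0.225113i
  [+0]  conj(Y_{5,0})(Ω₁) = -0.708525-0.000000i ; Y_{5,0}(Ω₂) = +0.410260+0.000000i ; Δ = -0.290679-0.000000i
  [+1]  conj(Y_{5,1})(Ω₁) = +0.357458+0.216802i ; Y_{5,1}(Ω₂) = +0.307355+0.443346i ; Δ = +0.013748+0.225113i
  [+2]  conj(Y_{5,2})(Ω₁) = -0.049795-0.095551i ; Y_{5,2}(Ω₂) = -0.084822+0.226435i ; Δ = +0.025860-0.003170i
  [+3]  conj(Y_{5,3})(Ω₁) = -0.001084+0.016714i ; Y_{5,3}(Ω₂) = -0.060714+0.015359i ; Δ = -0.000191-0.001031i
  [+4]  conj(Y_{5,4})(Ω₁) = +0.000960-0.001374i ; Y_{5,4}(Ω₂) = -0.007751-0.006755i ; Δ = -0.000017+0.000004i
  [+5]  conj(Y_{5,5})(Ω₁) = -0.000091+0.000040i ; Y_{5,5}(Ω₂) = +0.000110-0.000989i ; Δ = +0.000000+0.000000i
Accumulated sum -0.211879-0.000000i; after 4π/(2l+1) scaling, -0.242049-0.000000i ⇒ P_5 = -0.242049

-0.242049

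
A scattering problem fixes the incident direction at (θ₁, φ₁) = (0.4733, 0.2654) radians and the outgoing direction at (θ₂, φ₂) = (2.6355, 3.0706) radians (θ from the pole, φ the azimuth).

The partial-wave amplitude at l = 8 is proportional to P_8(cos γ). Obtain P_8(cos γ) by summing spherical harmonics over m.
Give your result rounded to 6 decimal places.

Expand P_8 via completeness: Σ_{m} conj(Y_{8,m}) at Ω₁ times Y_{8,m} at Ω₂ —
  m=-8: (-0.000504, 0.000818) × (0.001325, 0.000845) = (-0.000001, 0.000001)  (running Σ = (-0.000001, 0.000001))
  m=-7: (-0.002124, 0.007196) × (0.009972, 0.005408) = (-0.000060, 0.000060)  (running Σ = (-0.000061, 0.000061))
  m=-6: (-0.000794, 0.036739) × (0.046596, 0.021142) = (-0.000814, 0.001695)  (running Σ = (-0.000875, 0.001756))
  m=-5: (0.030541, 0.122781) × (0.151301, 0.056082) = (-0.002265, 0.020290)  (running Σ = (-0.003140, 0.022046))
  m=-4: (0.150911, 0.270303) × (0.343421, 0.100230) = (0.024734, 0.107953)  (running Σ = (0.021593, 0.129999))
  m=-3: (0.354284, 0.362021) × (0.504759, 0.109158) = (0.139310, 0.221406)  (running Σ = (0.160904, 0.351406))
  m=-2: (0.375418, 0.220368) × (0.343569, 0.049112) = (0.118159, 0.094149)  (running Σ = (0.279063, 0.445555))
  m=-1: (-0.082468, -0.022416) × (-0.201568, -0.014334) = (0.016302, 0.005700)  (running Σ = (0.295365, 0.451255))
  m=0: (-0.468561, -0.000000) × (-0.428145, 0.000000) = (0.200612, 0.000000)  (running Σ = (0.495977, 0.451255))
  m=1: (0.082468, -0.022416) × (0.201568, -0.014334) = (0.016302, -0.005700)  (running Σ = (0.512278, 0.445555))
  m=2: (0.375418, -0.220368) × (0.343569, -0.049112) = (0.118159, -0.094149)  (running Σ = (0.630438, 0.351406))
  m=3: (-0.354284, 0.362021) × (-0.504759, 0.109158) = (0.139310, -0.221406)  (running Σ = (0.769748, 0.129999))
  m=4: (0.150911, -0.270303) × (0.343421, -0.100230) = (0.024734, -0.107953)  (running Σ = (0.794482, 0.022046))
  m=5: (-0.030541, 0.122781) × (-0.151301, 0.056082) = (-0.002265, -0.020290)  (running Σ = (0.792217, 0.001756))
  m=6: (-0.000794, -0.036739) × (0.046596, -0.021142) = (-0.000814, -0.001695)  (running Σ = (0.791403, 0.000061))
  m=7: (0.002124, 0.007196) × (-0.009972, 0.005408) = (-0.000060, -0.000060)  (running Σ = (0.791343, 0.000001))
  m=8: (-0.000504, -0.000818) × (0.001325, -0.000845) = (-0.000001, -0.000001)  (running Σ = (0.791342, -0.000000))
Σ over m = (0.791342, -0.000000); ×(4π/17) → (0.584958, -0.000000). Real part: 0.584958

0.584958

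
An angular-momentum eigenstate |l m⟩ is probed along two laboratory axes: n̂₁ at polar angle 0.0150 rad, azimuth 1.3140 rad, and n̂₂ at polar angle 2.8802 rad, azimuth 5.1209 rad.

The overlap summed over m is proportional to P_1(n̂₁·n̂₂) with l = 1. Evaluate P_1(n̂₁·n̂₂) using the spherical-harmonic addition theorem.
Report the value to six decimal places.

Term-by-term m-sum for l=1 (normalisation 4π/3 = 4.188790):
  m=-1: (0.001316, 0.005012) × (0.035468, 0.081938) = (-0.000364, 0.000286)  (running Σ = (-0.000364, 0.000286))
  m=0: (0.488548, -0.000000) × (-0.472005, 0.000000) = (-0.230597, 0.000000)  (running Σ = (-0.230961, 0.000286))
  m=1: (-0.001316, 0.005012) × (-0.035468, 0.081938) = (-0.000364, -0.000286)  (running Σ = (-0.231325, 0.000000))
Σ over m = (-0.231325, 0.000000); ×(4π/3) → (-0.968972, 0.000000). Real part: -0.968972

-0.968972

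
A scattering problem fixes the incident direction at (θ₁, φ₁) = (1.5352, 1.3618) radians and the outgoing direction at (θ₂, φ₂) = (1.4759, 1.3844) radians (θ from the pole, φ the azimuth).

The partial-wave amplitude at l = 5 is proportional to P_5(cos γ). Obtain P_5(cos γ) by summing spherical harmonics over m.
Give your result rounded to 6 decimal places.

0.970035

Expand P_5 via completeness: Σ_{m} conj(Y_{5,m}) at Ω₁ times Y_{5,m} at Ω₂ —
  term(m=-5) = +0.208611-0.023674i   from Y*(Ω₁)=+0.400165+0.232219i, Y(Ω₂)=+0.364300-0.270566i
  term(m=-4) = +0.007087-0.000642i   from Y*(Ω₁)=+0.034932-0.038657i, Y(Ω₂)=+0.100348+0.092660i
  term(m=-3) = +0.106841-0.007255i   from Y*(Ω₁)=+0.200274+0.276425i, Y(Ω₂)=+0.166426-0.265933i
  term(m=-2) = +0.009283-0.000420i   from Y*(Ω₁)=+0.054843-0.024360i, Y(Ω₂)=+0.144221+0.056402i
  term(m=-1) = +0.087794-0.001984i   from Y*(Ω₁)=+0.065234+0.307572i, Y(Ω₂)=+0.051760-0.274465i
  term(m=+0) = +0.009888+0.000000i   from Y*(Ω₁)=+0.062063-0.000000i, Y(Ω₂)=+0.159314+0.000000i
  term(m=+1) = +0.087794+0.001984i   from Y*(Ω₁)=-0.065234+0.307572i, Y(Ω₂)=-0.051760-0.274465i
  term(m=+2) = +0.009283+0.000420i   from Y*(Ω₁)=+0.054843+0.024360i, Y(Ω₂)=+0.144221-0.056402i
  term(m=+3) = +0.106841+0.007255i   from Y*(Ω₁)=-0.200274+0.276425i, Y(Ω₂)=-0.166426-0.265933i
  term(m=+4) = +0.007087+0.000642i   from Y*(Ω₁)=+0.034932+0.038657i, Y(Ω₂)=+0.100348-0.092660i
  term(m=+5) = +0.208611+0.023674i   from Y*(Ω₁)=-0.400165+0.232219i, Y(Ω₂)=-0.364300-0.270566i
Σ over m = +0.849122+0.000000i; ×(4π/11) → +0.970035+0.000000i. Real part: 0.970035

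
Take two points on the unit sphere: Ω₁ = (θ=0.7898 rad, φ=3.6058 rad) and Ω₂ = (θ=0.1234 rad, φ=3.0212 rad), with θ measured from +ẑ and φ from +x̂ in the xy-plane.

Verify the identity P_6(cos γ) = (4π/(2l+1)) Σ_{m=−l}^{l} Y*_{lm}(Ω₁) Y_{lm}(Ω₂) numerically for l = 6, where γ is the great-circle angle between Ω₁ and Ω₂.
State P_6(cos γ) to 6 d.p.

Expand P_6 via completeness: Σ_{m} conj(Y_{6,m}) at Ω₁ times Y_{6,m} at Ω₂ —
  term(m=-6) = (-0.000000, -0.000000)   from Y*(Ω₁)=(-0.058100, 0.021627), Y(Ω₂)=(0.000001, 0.000001)
  term(m=-5) = (-0.000010, 0.000002)   from Y*(Ω₁)=(0.145140, -0.155722), Y(Ω₂)=(-0.000039, -0.000027)
  term(m=-4) = (-0.000226, 0.000234)   from Y*(Ω₁)=(-0.114011, 0.387664), Y(Ω₂)=(0.000714, 0.000373)
  term(m=-3) = (-0.000692, 0.003740)   from Y*(Ω₁)=(-0.071378, -0.396357), Y(Ω₂)=(-0.008834, -0.003337)
  term(m=-2) = (0.000894, 0.002105)   from Y*(Ω₁)=(0.018170, 0.024283), Y(Ω₂)=(0.073224, 0.017980)
  term(m=-1) = (-0.113693, -0.075238)   from Y*(Ω₁)=(0.324633, 0.162544), Y(Ω₂)=(-0.372802, -0.045101)
  term(m=+0) = (-0.121073, -0.000000)   from Y*(Ω₁)=(-0.140656, -0.000000), Y(Ω₂)=(0.860771, 0.000000)
  term(m=+1) = (-0.113693, 0.075238)   from Y*(Ω₁)=(-0.324633, 0.162544), Y(Ω₂)=(0.372802, -0.045101)
  term(m=+2) = (0.000894, -0.002105)   from Y*(Ω₁)=(0.018170, -0.024283), Y(Ω₂)=(0.073224, -0.017980)
  term(m=+3) = (-0.000692, -0.003740)   from Y*(Ω₁)=(0.071378, -0.396357), Y(Ω₂)=(0.008834, -0.003337)
  term(m=+4) = (-0.000226, -0.000234)   from Y*(Ω₁)=(-0.114011, -0.387664), Y(Ω₂)=(0.000714, -0.000373)
  term(m=+5) = (-0.000010, -0.000002)   from Y*(Ω₁)=(-0.145140, -0.155722), Y(Ω₂)=(0.000039, -0.000027)
  term(m=+6) = (-0.000000, 0.000000)   from Y*(Ω₁)=(-0.058100, -0.021627), Y(Ω₂)=(0.000001, -0.000001)
Total Σ_m = (-0.348527, 0.000000). Multiply by 0.966644: (-0.336901, 0.000000). P_6(cos γ) = -0.336901

-0.336901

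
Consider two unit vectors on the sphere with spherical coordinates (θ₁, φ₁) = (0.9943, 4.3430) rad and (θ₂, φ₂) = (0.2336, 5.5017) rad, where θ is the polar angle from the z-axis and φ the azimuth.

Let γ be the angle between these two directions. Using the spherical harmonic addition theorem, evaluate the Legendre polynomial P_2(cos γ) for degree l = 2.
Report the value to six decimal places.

0.054524

Term-by-term m-sum for l=2 (normalisation 4π/5 = 2.513274):
  m=-2: Y*=(-0.200720, 0.182826)  Y=(0.000162, 0.020697)  product (-0.003817, -0.004125)
  m=-1: Y*=(-0.127466, -0.329234)  Y=(0.123498, 0.122535)  product (0.024601, -0.056279)
  m=+0: Y*=(-0.034261, -0.000000)  Y=(0.580084, 0.000000)  product (-0.019874, -0.000000)
  m=+1: Y*=(0.127466, -0.329234)  Y=(-0.123498, 0.122535)  product (0.024601, 0.056279)
  m=+2: Y*=(-0.200720, -0.182826)  Y=(0.000162, -0.020697)  product (-0.003817, 0.004125)
Accumulated sum (0.021694, 0.000000); after 4π/(2l+1) scaling, (0.054524, 0.000000) ⇒ P_2 = 0.054524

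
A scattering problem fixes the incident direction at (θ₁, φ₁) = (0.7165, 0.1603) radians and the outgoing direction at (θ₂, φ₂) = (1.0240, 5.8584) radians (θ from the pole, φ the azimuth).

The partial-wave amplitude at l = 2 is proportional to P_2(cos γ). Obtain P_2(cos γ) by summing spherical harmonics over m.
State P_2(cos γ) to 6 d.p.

Addition theorem: P_2(cos γ) = (4π/5) Σ_m Y*_{lm}(Ω₁) Y_{lm}(Ω₂), m = −2…2:
  term(m=-2) = 0.01831 + 0.04324j   from Y*(Ω₁)=0.15812 + 0.05250j, Y(Ω₂)=0.18610 + 0.21166j
  term(m=-1) = 0.10945 + 0.07250j   from Y*(Ω₁)=0.37771 + 0.06107j, Y(Ω₂)=0.31263 + 0.14141j
  term(m=+0) = -0.01327 + 0.00000j   from Y*(Ω₁)=0.22268 + 0.00000j, Y(Ω₂)=-0.05959 + 0.00000j
  term(m=+1) = 0.10945 - 0.07250j   from Y*(Ω₁)=-0.37771 + 0.06107j, Y(Ω₂)=-0.31263 + 0.14141j
  term(m=+2) = 0.01831 - 0.04324j   from Y*(Ω₁)=0.15812 - 0.05250j, Y(Ω₂)=0.18610 - 0.21166j
Accumulated sum 0.24225 + 0.00000j; after 4π/(2l+1) scaling, 0.60883 + 0.00000j ⇒ P_2 = 0.608834

0.608834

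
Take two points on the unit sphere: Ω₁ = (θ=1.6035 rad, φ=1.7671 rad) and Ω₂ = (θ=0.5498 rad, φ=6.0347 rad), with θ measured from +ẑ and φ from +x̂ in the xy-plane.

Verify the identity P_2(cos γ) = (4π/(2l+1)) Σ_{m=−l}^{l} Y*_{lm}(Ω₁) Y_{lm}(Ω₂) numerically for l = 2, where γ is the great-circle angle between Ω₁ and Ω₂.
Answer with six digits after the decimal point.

Summing Y*_{l m}(θ₁,φ₁)·Y_{l m}(θ₂,φ₂) over m ∈ [−2, 2]; prefactor 4π/(2·2+1) = 2.513274:
  m=-2: (-0.356503, -0.147630) × (0.092704, 0.050281) = (-0.025626, -0.031611)  (running Σ = (-0.025626, -0.031611))
  m=-1: (0.004924, -0.024762) × (0.333609, 0.084646) = (0.003739, -0.007844)  (running Σ = (-0.021888, -0.039455))
  m=0: (-0.314380, -0.000000) × (0.372455, 0.000000) = (-0.117092, -0.000000)  (running Σ = (-0.138980, -0.039455))
  m=1: (-0.004924, -0.024762) × (-0.333609, 0.084646) = (0.003739, 0.007844)  (running Σ = (-0.135241, -0.031611))
  m=2: (-0.356503, 0.147630) × (0.092704, -0.050281) = (-0.025626, 0.031611)  (running Σ = (-0.160868, 0.000000))
Total Σ_m = (-0.160868, 0.000000). Multiply by 2.513274: (-0.404304, 0.000000). P_2(cos γ) = -0.404304

-0.404304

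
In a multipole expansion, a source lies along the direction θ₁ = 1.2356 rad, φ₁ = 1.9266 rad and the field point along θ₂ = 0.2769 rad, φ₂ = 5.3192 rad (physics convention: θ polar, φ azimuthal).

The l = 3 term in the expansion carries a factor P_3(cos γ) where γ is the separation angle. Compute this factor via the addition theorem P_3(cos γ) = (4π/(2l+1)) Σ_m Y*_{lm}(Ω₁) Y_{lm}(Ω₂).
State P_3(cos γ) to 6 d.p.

-0.098800

Expand P_3 via completeness: Σ_{m} conj(Y_{3,m}) at Ω₁ times Y_{3,m} at Ω₂ —
  m=-3: 0.30778 - 0.16950j × -0.00826 + 0.00211j = -0.00219 + 0.00205j  (running Σ = -0.00219 + 0.00205j)
  m=-2: -0.22705 - 0.19579j × -0.02569 + 0.06883j = 0.01931 - 0.01060j  (running Σ = 0.01712 - 0.00855j)
  m=-1: 0.04879 - 0.13129j × 0.18270 + 0.26319j = 0.04347 - 0.01115j  (running Σ = 0.06059 - 0.01970j)
  m=0: -0.30186 + 0.00000j × 0.58379 + 0.00000j = -0.17622 + 0.00000j  (running Σ = -0.11563 - 0.01970j)
  m=1: -0.04879 - 0.13129j × -0.18270 + 0.26319j = 0.04347 + 0.01115j  (running Σ = -0.07216 - 0.00855j)
  m=2: -0.22705 + 0.19579j × -0.02569 - 0.06883j = 0.01931 + 0.01060j  (running Σ = -0.05285 + 0.00205j)
  m=3: -0.30778 - 0.16950j × 0.00826 + 0.00211j = -0.00219 - 0.00205j  (running Σ = -0.05504 - 0.00000j)
Total Σ_m = -0.05504 - 0.00000j. Multiply by 1.795196: -0.09880 - 0.00000j. P_3(cos γ) = -0.098800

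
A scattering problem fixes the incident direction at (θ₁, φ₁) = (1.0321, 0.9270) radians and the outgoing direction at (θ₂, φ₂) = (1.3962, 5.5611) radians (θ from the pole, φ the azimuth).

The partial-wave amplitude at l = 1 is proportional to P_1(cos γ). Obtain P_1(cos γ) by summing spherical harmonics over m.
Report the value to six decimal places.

Expand P_1 via completeness: Σ_{m} conj(Y_{1,m}) at Ω₁ times Y_{1,m} at Ω₂ —
  m=-1: +0.178009+0.237199i × +0.255327+0.224883i = -0.007892+0.100595i  (running Σ = -0.007892+0.100595i)
  m=0: +0.250662-0.000000i × +0.084875+0.000000i = +0.021275+0.000000i  (running Σ = +0.013383+0.100595i)
  m=1: -0.178009+0.237199i × -0.255327+0.224883i = -0.007892-0.100595i  (running Σ = +0.005492+0.000000i)
Accumulated sum +0.005492+0.000000i; after 4π/(2l+1) scaling, +0.023004+0.000000i ⇒ P_1 = 0.023004

0.023004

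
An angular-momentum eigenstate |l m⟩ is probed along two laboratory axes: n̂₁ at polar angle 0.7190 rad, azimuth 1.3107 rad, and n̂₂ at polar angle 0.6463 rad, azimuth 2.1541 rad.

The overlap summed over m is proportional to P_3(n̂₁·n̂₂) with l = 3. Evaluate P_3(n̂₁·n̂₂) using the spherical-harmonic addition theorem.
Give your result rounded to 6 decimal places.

0.318281

Expand P_3 via completeness: Σ_{m} conj(Y_{3,m}) at Ω₁ times Y_{3,m} at Ω₂ —
  m=-3: Y*=-0.083860-0.084721i  Y=+0.089674-0.016236i  product -0.008896-0.006236i
  m=-2: Y*=-0.289467+0.165812i  Y=-0.116372+0.272063i  product -0.011425-0.098049i
  m=-1: Y*=+0.100232+0.376636i  Y=-0.234398-0.355202i  product +0.110288-0.123885i
  m=+0: Y*=-0.047451-0.000000i  Y=+0.055577+0.000000i  product -0.002637-0.000000i
  m=+1: Y*=-0.100232+0.376636i  Y=+0.234398-0.355202i  product +0.110288+0.123885i
  m=+2: Y*=-0.289467-0.165812i  Y=-0.116372-0.272063i  product -0.011425+0.098049i
  m=+3: Y*=+0.083860-0.084721i  Y=-0.089674-0.016236i  product -0.008896+0.006236i
Σ over m = +0.177296+0.000000i; ×(4π/7) → +0.318281+0.000000i. Real part: 0.318281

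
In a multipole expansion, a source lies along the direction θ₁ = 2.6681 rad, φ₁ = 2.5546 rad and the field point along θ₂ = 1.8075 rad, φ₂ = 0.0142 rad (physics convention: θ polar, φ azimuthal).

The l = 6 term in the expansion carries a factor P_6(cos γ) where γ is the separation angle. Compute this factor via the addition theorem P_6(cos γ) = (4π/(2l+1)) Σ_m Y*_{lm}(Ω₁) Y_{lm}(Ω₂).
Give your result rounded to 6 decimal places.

-0.162737

Addition theorem: P_6(cos γ) = (4π/13) Σ_m Y*_{lm}(Ω₁) Y_{lm}(Ω₂), m = −6…6:
  m=-6: Y*=-0.004033+0.001612i  Y=+0.406213-0.034693i  product -0.001582+0.000795i
  m=-5: Y*=-0.028739-0.006024i  Y=-0.339821+0.024168i  product +0.009912+0.001353i
  m=-4: Y*=-0.083434-0.084818i  Y=-0.125687+0.007147i  product +0.011093+0.010064i
  m=-3: Y*=-0.059361-0.308355i  Y=+0.335791-0.014313i  product -0.024346-0.102693i
  m=-2: Y*=+0.194888-0.465082i  Y=+0.033833-0.000961i  product +0.006147-0.015922i
  m=-1: Y*=+0.270224-0.179755i  Y=-0.323980+0.004601i  product -0.086720+0.059480i
  m=+0: Y*=-0.296630-0.000000i  Y=-0.008910+0.000000i  product +0.002643+0.000000i
  m=+1: Y*=-0.270224-0.179755i  Y=+0.323980+0.004601i  product -0.086720-0.059480i
  m=+2: Y*=+0.194888+0.465082i  Y=+0.033833+0.000961i  product +0.006147+0.015922i
  m=+3: Y*=+0.059361-0.308355i  Y=-0.335791-0.014313i  product -0.024346+0.102693i
  m=+4: Y*=-0.083434+0.084818i  Y=-0.125687-0.007147i  product +0.011093-0.010064i
  m=+5: Y*=+0.028739-0.006024i  Y=+0.339821+0.024168i  product +0.009912-0.001353i
  m=+6: Y*=-0.004033-0.001612i  Y=+0.406213+0.034693i  product -0.001582-0.000795i
Total Σ_m = -0.168352+0.000000i. Multiply by 0.966644: -0.162737+0.000000i. P_6(cos γ) = -0.162737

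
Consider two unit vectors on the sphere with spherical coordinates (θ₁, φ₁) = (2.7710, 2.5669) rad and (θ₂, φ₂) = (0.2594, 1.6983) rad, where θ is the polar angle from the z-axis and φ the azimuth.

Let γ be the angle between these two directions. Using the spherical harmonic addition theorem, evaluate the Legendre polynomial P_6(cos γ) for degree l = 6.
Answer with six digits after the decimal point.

-0.411415

Expand P_6 via completeness: Σ_{m} conj(Y_{6,m}) at Ω₁ times Y_{6,m} at Ω₂ —
  m=-6: Y*=(-0.001039, 0.000329)  Y=(-0.000099, 0.000095)  product (0.000000, -0.000000)
  m=-5: Y*=(-0.009372, -0.002575)  Y=(-0.001069, -0.001443)  product (0.000006, 0.000016)
  m=-4: Y*=(-0.034948, -0.039212)  Y=(0.012503, -0.006994)  product (-0.000711, -0.000246)
  m=-3: Y*=(-0.028877, -0.186911)  Y=(0.028856, 0.071723)  product (0.012573, -0.007465)
  m=-2: Y*=(0.179495, -0.400421)  Y=(-0.269245, 0.070187)  product (-0.020224, 0.120409)
  m=-1: Y*=(0.448934, -0.290734)  Y=(-0.074994, -0.584981)  product (-0.203741, -0.240815)
  m=+0: Y*=(-0.003422, -0.000000)  Y=(0.414299, 0.000000)  product (-0.001418, -0.000000)
  m=+1: Y*=(-0.448934, -0.290734)  Y=(0.074994, -0.584981)  product (-0.203741, 0.240815)
  m=+2: Y*=(0.179495, 0.400421)  Y=(-0.269245, -0.070187)  product (-0.020224, -0.120409)
  m=+3: Y*=(0.028877, -0.186911)  Y=(-0.028856, 0.071723)  product (0.012573, 0.007465)
  m=+4: Y*=(-0.034948, 0.039212)  Y=(0.012503, 0.006994)  product (-0.000711, 0.000246)
  m=+5: Y*=(0.009372, -0.002575)  Y=(0.001069, -0.001443)  product (0.000006, -0.000016)
  m=+6: Y*=(-0.001039, -0.000329)  Y=(-0.000099, -0.000095)  product (0.000000, 0.000000)
Σ over m = (-0.425612, 0.000000); ×(4π/13) → (-0.411415, 0.000000). Real part: -0.411415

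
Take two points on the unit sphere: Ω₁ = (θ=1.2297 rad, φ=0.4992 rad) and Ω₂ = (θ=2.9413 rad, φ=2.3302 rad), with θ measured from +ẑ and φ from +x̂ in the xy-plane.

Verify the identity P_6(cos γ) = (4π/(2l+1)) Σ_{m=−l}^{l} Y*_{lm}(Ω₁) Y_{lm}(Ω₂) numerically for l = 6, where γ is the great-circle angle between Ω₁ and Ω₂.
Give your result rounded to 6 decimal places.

Addition theorem: P_6(cos γ) = (4π/13) Σ_m Y*_{lm}(Ω₁) Y_{lm}(Ω₂), m = −6…6:
  m=-6: Y*=-0.33476 + 0.04936j  Y=0.00000 - 0.00003j  product -0.00000 + 0.00001j
  m=-5: Y*=-0.33235 + 0.25035j  Y=-0.00031 - 0.00041j  product 0.00021 + 0.00006j
  m=-4: Y*=-0.02685 + 0.05918j  Y=-0.00532 - 0.00055j  product 0.00018 - 0.00030j
  m=-3: Y*=-0.02359 - 0.32176j  Y=-0.02890 + 0.02471j  product 0.00863 + 0.00872j
  m=-2: Y*=-0.09416 - 0.14614j  Y=-0.00948 + 0.18220j  product 0.02752 - 0.01577j
  m=-1: Y*=0.23445 + 0.12784j  Y=0.36648 + 0.38605j  product 0.03657 + 0.13736j
  m=+0: Y*=0.19891 + 0.00000j  Y=0.63111 + 0.00000j  product 0.12553 + 0.00000j
  m=+1: Y*=-0.23445 + 0.12784j  Y=-0.36648 + 0.38605j  product 0.03657 - 0.13736j
  m=+2: Y*=-0.09416 + 0.14614j  Y=-0.00948 - 0.18220j  product 0.02752 + 0.01577j
  m=+3: Y*=0.02359 - 0.32176j  Y=0.02890 + 0.02471j  product 0.00863 - 0.00872j
  m=+4: Y*=-0.02685 - 0.05918j  Y=-0.00532 + 0.00055j  product 0.00018 + 0.00030j
  m=+5: Y*=0.33235 + 0.25035j  Y=0.00031 - 0.00041j  product 0.00021 - 0.00006j
  m=+6: Y*=-0.33476 - 0.04936j  Y=0.00000 + 0.00003j  product -0.00000 - 0.00001j
Σ over m = 0.27174 - 0.00000j; ×(4π/13) → 0.26268 - 0.00000j. Real part: 0.262678

0.262678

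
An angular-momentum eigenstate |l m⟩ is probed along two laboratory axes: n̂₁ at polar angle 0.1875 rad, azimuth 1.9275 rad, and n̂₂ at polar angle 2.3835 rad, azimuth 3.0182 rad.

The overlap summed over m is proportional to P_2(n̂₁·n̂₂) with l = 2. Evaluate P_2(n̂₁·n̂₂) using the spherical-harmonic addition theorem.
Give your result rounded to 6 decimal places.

Term-by-term m-sum for l=2 (normalisation 4π/5 = 2.513274):
  m=-2: (-0.010149, -0.008783) × (0.177063, 0.044606) = (-0.001405, -0.002008)  (running Σ = (-0.001405, -0.002008))
  m=-1: (-0.049404, 0.132576) × (0.382766, 0.047472) = (-0.025204, 0.048400)  (running Σ = (-0.026609, 0.046392))
  m=0: (0.597907, -0.000000) × (0.183519, 0.000000) = (0.109727, 0.000000)  (running Σ = (0.083118, 0.046392))
  m=1: (0.049404, 0.132576) × (-0.382766, 0.047472) = (-0.025204, -0.048400)  (running Σ = (0.057915, -0.002008))
  m=2: (-0.010149, 0.008783) × (0.177063, -0.044606) = (-0.001405, 0.002008)  (running Σ = (0.056510, 0.000000))
Accumulated sum (0.056510, 0.000000); after 4π/(2l+1) scaling, (0.142024, 0.000000) ⇒ P_2 = 0.142024

0.142024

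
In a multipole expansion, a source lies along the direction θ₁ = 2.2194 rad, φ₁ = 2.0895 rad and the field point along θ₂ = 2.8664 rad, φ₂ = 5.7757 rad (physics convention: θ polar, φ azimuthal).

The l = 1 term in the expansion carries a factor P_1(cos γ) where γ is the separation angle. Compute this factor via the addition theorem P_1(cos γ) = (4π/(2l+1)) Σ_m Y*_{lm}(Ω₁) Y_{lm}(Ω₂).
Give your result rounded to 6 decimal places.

0.396122

Addition theorem: P_1(cos γ) = (4π/3) Σ_m Y*_{lm}(Ω₁) Y_{lm}(Ω₂), m = −1…1:
  m=-1: -0.13650 + 0.23912j × 0.08205 + 0.04562j = -0.02211 + 0.01339j  (running Σ = -0.02211 + 0.01339j)
  m=0: -0.29515 + 0.00000j × -0.47022 + 0.00000j = 0.13879 + 0.00000j  (running Σ = 0.11668 + 0.01339j)
  m=1: 0.13650 + 0.23912j × -0.08205 + 0.04562j = -0.02211 - 0.01339j  (running Σ = 0.09457 + 0.00000j)
Total Σ_m = 0.09457 + 0.00000j. Multiply by 4.188790: 0.39612 + 0.00000j. P_1(cos γ) = 0.396122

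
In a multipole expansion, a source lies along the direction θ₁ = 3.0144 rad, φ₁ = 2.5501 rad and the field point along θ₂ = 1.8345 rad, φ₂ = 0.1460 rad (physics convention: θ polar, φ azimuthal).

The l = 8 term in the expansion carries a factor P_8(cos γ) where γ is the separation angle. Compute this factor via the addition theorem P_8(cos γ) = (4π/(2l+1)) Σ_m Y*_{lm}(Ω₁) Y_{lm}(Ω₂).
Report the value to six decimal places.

Addition theorem: P_8(cos γ) = (4π/17) Σ_m Y*_{lm}(Ω₁) Y_{lm}(Ω₂), m = −8…8:
  term(m=-8) = +0.000000+0.000000i   from Y*(Ω₁)=+0.000000+0.000000i, Y(Ω₂)=+0.152482-0.357859i
  term(m=-7) = -0.000000-0.000000i   from Y*(Ω₁)=-0.000001+0.000001i, Y(Ω₂)=-0.219148+0.358407i
  term(m=-6) = -0.000000+0.000000i   from Y*(Ω₁)=-0.000020+0.000009i, Y(Ω₂)=+0.003735-0.004481i
  term(m=-5) = -0.000094+0.000057i   from Y*(Ω₁)=-0.000306-0.000057i, Y(Ω₂)=+0.262398-0.234825i
  term(m=-4) = +0.000452+0.000088i   from Y*(Ω₁)=-0.002398-0.002351i, Y(Ω₂)=-0.114364+0.075583i
  term(m=-3) = +0.004651+0.006225i   from Y*(Ω₁)=-0.005428-0.026279i, Y(Ω₂)=-0.262253+0.122824i
  term(m=-2) = +0.002736-0.028469i   from Y*(Ω₁)=+0.057392-0.140496i, Y(Ω₂)=+0.180472-0.054248i
  term(m=-1) = +0.102918-0.093501i   from Y*(Ω₁)=+0.449357-0.301842i, Y(Ω₂)=+0.254137-0.037370i
  term(m=+0) = -0.171446+0.000000i   from Y*(Ω₁)=+0.848073-0.000000i, Y(Ω₂)=-0.202160+0.000000i
  term(m=+1) = +0.102918+0.093501i   from Y*(Ω₁)=-0.449357-0.301842i, Y(Ω₂)=-0.254137-0.037370i
  term(m=+2) = +0.002736+0.028469i   from Y*(Ω₁)=+0.057392+0.140496i, Y(Ω₂)=+0.180472+0.054248i
  term(m=+3) = +0.004651-0.006225i   from Y*(Ω₁)=+0.005428-0.026279i, Y(Ω₂)=+0.262253+0.122824i
  term(m=+4) = +0.000452-0.000088i   from Y*(Ω₁)=-0.002398+0.002351i, Y(Ω₂)=-0.114364-0.075583i
  term(m=+5) = -0.000094-0.000057i   from Y*(Ω₁)=+0.000306-0.000057i, Y(Ω₂)=-0.262398-0.234825i
  term(m=+6) = -0.000000-0.000000i   from Y*(Ω₁)=-0.000020-0.000009i, Y(Ω₂)=+0.003735+0.004481i
  term(m=+7) = -0.000000+0.000000i   from Y*(Ω₁)=+0.000001+0.000001i, Y(Ω₂)=+0.219148+0.358407i
  term(m=+8) = +0.000000-0.000000i   from Y*(Ω₁)=+0.000000-0.000000i, Y(Ω₂)=+0.152482+0.357859i
Σ over m = +0.049881-0.000000i; ×(4π/17) → +0.036872-0.000000i. Real part: 0.036872

0.036872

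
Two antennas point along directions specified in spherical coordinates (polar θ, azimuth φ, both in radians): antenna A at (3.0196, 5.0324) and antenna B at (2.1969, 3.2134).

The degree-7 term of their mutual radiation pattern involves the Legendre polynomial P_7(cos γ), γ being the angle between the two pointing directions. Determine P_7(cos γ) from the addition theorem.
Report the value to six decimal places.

0.307946

Term-by-term m-sum for l=7 (normalisation 4π/15 = 0.837758):
  term(m=-7) = +0.000000+0.000000i   from Y*(Ω₁)=-0.000000-0.000000i, Y(Ω₂)=-0.100518+0.055260i
  term(m=-6) = -0.000000-0.000002i   from Y*(Ω₁)=-0.000002+0.000006i, Y(Ω₂)=-0.282013+0.129625i
  term(m=-5) = -0.000049+0.000017i   from Y*(Ω₁)=+0.000116+0.000003i, Y(Ω₂)=-0.415741+0.156029i
  term(m=-4) = +0.000232+0.000356i   from Y*(Ω₁)=-0.000449-0.001501i, Y(Ω₂)=-0.260318+0.076898i
  term(m=-3) = -0.001711+0.001856i   from Y*(Ω₁)=-0.012539+0.008778i, Y(Ω₂)=+0.161111-0.035254i
  term(m=-2) = +0.032685+0.017704i   from Y*(Ω₁)=+0.083789+0.062387i, Y(Ω₂)=+0.352170-0.050927i
  term(m=-1) = -0.002055+0.008109i   from Y*(Ω₁)=+0.141269-0.426278i, Y(Ω₂)=-0.018579+0.001336i
  term(m=+0) = +0.309377+0.000000i   from Y*(Ω₁)=-0.876369-0.000000i, Y(Ω₂)=-0.353021+0.000000i
  term(m=+1) = -0.002055-0.008109i   from Y*(Ω₁)=-0.141269-0.426278i, Y(Ω₂)=+0.018579+0.001336i
  term(m=+2) = +0.032685-0.017704i   from Y*(Ω₁)=+0.083789-0.062387i, Y(Ω₂)=+0.352170+0.050927i
  term(m=+3) = -0.001711-0.001856i   from Y*(Ω₁)=+0.012539+0.008778i, Y(Ω₂)=-0.161111-0.035254i
  term(m=+4) = +0.000232-0.000356i   from Y*(Ω₁)=-0.000449+0.001501i, Y(Ω₂)=-0.260318-0.076898i
  term(m=+5) = -0.000049-0.000017i   from Y*(Ω₁)=-0.000116+0.000003i, Y(Ω₂)=+0.415741+0.156029i
  term(m=+6) = -0.000000+0.000002i   from Y*(Ω₁)=-0.000002-0.000006i, Y(Ω₂)=-0.282013-0.129625i
  term(m=+7) = +0.000000-0.000000i   from Y*(Ω₁)=+0.000000-0.000000i, Y(Ω₂)=+0.100518+0.055260i
Σ over m = +0.367583-0.000000i; ×(4π/15) → +0.307946-0.000000i. Real part: 0.307946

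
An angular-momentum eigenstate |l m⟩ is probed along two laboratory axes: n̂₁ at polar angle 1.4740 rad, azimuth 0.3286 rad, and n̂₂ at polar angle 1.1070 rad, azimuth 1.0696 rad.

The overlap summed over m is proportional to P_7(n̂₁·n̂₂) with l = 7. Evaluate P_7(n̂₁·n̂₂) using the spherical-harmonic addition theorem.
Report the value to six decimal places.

Addition theorem: P_7(cos γ) = (4π/15) Σ_m Y*_{lm}(Ω₁) Y_{lm}(Ω₂), m = −7…7:
  [-7]  conj(Y_{7,-7})(Ω₁) = -0.322472+0.360769i ; Y_{7,-7}(Ω₂) = +0.082077-0.213649i ; Δ = +0.050611+0.098507i
  [-6]  conj(Y_{7,-6})(Ω₁) = -0.068590+0.161869i ; Y_{7,-6}(Ω₂) = +0.424476-0.057402i ; Δ = -0.019823+0.072647i
  [-5]  conj(Y_{7,-5})(Ω₁) = +0.022717-0.314079i ; Y_{7,-5}(Ω₂) = +0.199632+0.270597i ; Δ = +0.089524-0.056553i
  [-4]  conj(Y_{7,-4})(Ω₁) = -0.050811-0.193814i ; Y_{7,-4}(Ω₂) = +0.035192-0.075933i ; Δ = -0.016505-0.002962i
  [-3]  conj(Y_{7,-3})(Ω₁) = +0.144330+0.217911i ; Y_{7,-3}(Ω₂) = +0.353852-0.023817i ; Δ = +0.056261+0.073671i
  [-2]  conj(Y_{7,-2})(Ω₁) = +0.165857+0.127980i ; Y_{7,-2}(Ω₂) = +0.038763+0.060689i ; Δ = -0.001338+0.015027i
  [-1]  conj(Y_{7,-1})(Ω₁) = -0.227570-0.077593i ; Y_{7,-1}(Ω₂) = +0.154549-0.282097i ; Δ = -0.057059+0.052205i
  [+0]  conj(Y_{7,0})(Ω₁) = -0.211957-0.000000i ; Y_{7,0}(Ω₂) = +0.113714+0.000000i ; Δ = -0.024102-0.000000i
  [+1]  conj(Y_{7,1})(Ω₁) = +0.227570-0.077593i ; Y_{7,1}(Ω₂) = -0.154549-0.282097i ; Δ = -0.057059-0.052205i
  [+2]  conj(Y_{7,2})(Ω₁) = +0.165857-0.127980i ; Y_{7,2}(Ω₂) = +0.038763-0.060689i ; Δ = -0.001338-0.015027i
  [+3]  conj(Y_{7,3})(Ω₁) = -0.144330+0.217911i ; Y_{7,3}(Ω₂) = -0.353852-0.023817i ; Δ = +0.056261-0.073671i
  [+4]  conj(Y_{7,4})(Ω₁) = -0.050811+0.193814i ; Y_{7,4}(Ω₂) = +0.035192+0.075933i ; Δ = -0.016505+0.002962i
  [+5]  conj(Y_{7,5})(Ω₁) = -0.022717-0.314079i ; Y_{7,5}(Ω₂) = -0.199632+0.270597i ; Δ = +0.089524+0.056553i
  [+6]  conj(Y_{7,6})(Ω₁) = -0.068590-0.161869i ; Y_{7,6}(Ω₂) = +0.424476+0.057402i ; Δ = -0.019823-0.072647i
  [+7]  conj(Y_{7,7})(Ω₁) = +0.322472+0.360769i ; Y_{7,7}(Ω₂) = -0.082077-0.213649i ; Δ = +0.050611-0.098507i
Accumulated sum +0.179239+0.000000i; after 4π/(2l+1) scaling, +0.150159+0.000000i ⇒ P_7 = 0.150159

0.150159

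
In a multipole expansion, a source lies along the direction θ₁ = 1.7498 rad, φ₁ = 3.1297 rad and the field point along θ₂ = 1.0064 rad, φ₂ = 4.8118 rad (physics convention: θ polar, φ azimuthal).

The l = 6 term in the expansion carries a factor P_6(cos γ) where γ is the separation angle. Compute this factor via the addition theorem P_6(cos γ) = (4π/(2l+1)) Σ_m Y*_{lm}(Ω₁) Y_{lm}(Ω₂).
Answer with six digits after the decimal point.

-0.105321

Summing Y*_{l m}(θ₁,φ₁)·Y_{l m}(θ₂,φ₂) over m ∈ [−6, 6]; prefactor 4π/(2·6+1) = 0.966644:
  m=-6: +0.437466-0.031269i × -0.145401+0.098722i = -0.060521+0.047734i  (running Σ = -0.060521+0.047734i)
  m=-5: +0.274415-0.016337i × +0.183789+0.338791i = +0.055969+0.089967i  (running Σ = -0.004552+0.137701i)
  m=-4: -0.217620+0.010360i × +0.359976-0.151197i = -0.076771+0.036633i  (running Σ = -0.081323+0.174333i)
  m=-3: -0.292803+0.010451i × -0.009100-0.029604i = +0.002974+0.008573i  (running Σ = -0.078349+0.182906i)
  m=-2: +0.145829-0.003469i × +0.330178-0.066526i = +0.047919-0.010847i  (running Σ = -0.030430+0.172060i)
  m=-1: +0.294626-0.003504i × -0.016301-0.163431i = -0.005375-0.048094i  (running Σ = -0.035806+0.123966i)
  m=0: -0.125902-0.000000i × +0.296607+0.000000i = -0.037343-0.000000i  (running Σ = -0.073149+0.123966i)
  m=1: -0.294626-0.003504i × +0.016301-0.163431i = -0.005375+0.048094i  (running Σ = -0.078524+0.172060i)
  m=2: +0.145829+0.003469i × +0.330178+0.066526i = +0.047919+0.010847i  (running Σ = -0.030606+0.182906i)
  m=3: +0.292803+0.010451i × +0.009100-0.029604i = +0.002974-0.008573i  (running Σ = -0.027632+0.174333i)
  m=4: -0.217620-0.010360i × +0.359976+0.151197i = -0.076771-0.036633i  (running Σ = -0.104403+0.137701i)
  m=5: -0.274415-0.016337i × -0.183789+0.338791i = +0.055969-0.089967i  (running Σ = -0.048434+0.047734i)
  m=6: +0.437466+0.031269i × -0.145401-0.098722i = -0.060521-0.047734i  (running Σ = -0.108955-0.000000i)
Total Σ_m = -0.108955-0.000000i. Multiply by 0.966644: -0.105321-0.000000i. P_6(cos γ) = -0.105321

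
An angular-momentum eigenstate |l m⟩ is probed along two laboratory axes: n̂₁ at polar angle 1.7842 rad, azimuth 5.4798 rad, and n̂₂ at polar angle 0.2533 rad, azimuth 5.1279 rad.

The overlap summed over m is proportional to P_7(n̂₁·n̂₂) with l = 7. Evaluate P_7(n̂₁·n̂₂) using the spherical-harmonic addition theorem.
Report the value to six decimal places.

Summing Y*_{l m}(θ₁,φ₁)·Y_{l m}(θ₂,φ₂) over m ∈ [−7, 7]; prefactor 4π/(2·7+1) = 0.837758:
  term(m=-7) = -0.000010+0.000008i   from Y*(Ω₁)=+0.336546+0.260919i, Y(Ω₂)=-0.000007+0.000030i
  term(m=-6) = +0.000080-0.000133i   from Y*(Ω₁)=-0.037192-0.343277i, Y(Ω₂)=+0.000358+0.000271i
  term(m=-5) = +0.000104-0.000543i   from Y*(Ω₁)=+0.087391-0.104715i, Y(Ω₂)=+0.003546-0.001968i
  term(m=-4) = +0.001433+0.008701i   from Y*(Ω₁)=-0.341810+0.024635i, Y(Ω₂)=-0.002345-0.025624i
  term(m=-3) = +0.001935+0.003419i   from Y*(Ω₁)=-0.025158-0.022580i, Y(Ω₂)=-0.110160-0.037028i
  term(m=-2) = -0.089142-0.075664i   from Y*(Ω₁)=+0.011786+0.327482i, Y(Ω₂)=-0.240534+0.263548i
  term(m=-1) = +0.003671+0.001348i   from Y*(Ω₁)=+0.004253-0.004408i, Y(Ω₂)=+0.257725+0.584146i
  term(m=+0) = +0.099263+0.000000i   from Y*(Ω₁)=+0.321435-0.000000i, Y(Ω₂)=+0.308814+0.000000i
  term(m=+1) = +0.003671-0.001348i   from Y*(Ω₁)=-0.004253-0.004408i, Y(Ω₂)=-0.257725+0.584146i
  term(m=+2) = -0.089142+0.075664i   from Y*(Ω₁)=+0.011786-0.327482i, Y(Ω₂)=-0.240534-0.263548i
  term(m=+3) = +0.001935-0.003419i   from Y*(Ω₁)=+0.025158-0.022580i, Y(Ω₂)=+0.110160-0.037028i
  term(m=+4) = +0.001433-0.008701i   from Y*(Ω₁)=-0.341810-0.024635i, Y(Ω₂)=-0.002345+0.025624i
  term(m=+5) = +0.000104+0.000543i   from Y*(Ω₁)=-0.087391-0.104715i, Y(Ω₂)=-0.003546-0.001968i
  term(m=+6) = +0.000080+0.000133i   from Y*(Ω₁)=-0.037192+0.343277i, Y(Ω₂)=+0.000358-0.000271i
  term(m=+7) = -0.000010-0.000008i   from Y*(Ω₁)=-0.336546+0.260919i, Y(Ω₂)=+0.000007+0.000030i
Total Σ_m = -0.064596+0.000000i. Multiply by 0.837758: -0.054116+0.000000i. P_7(cos γ) = -0.054116

-0.054116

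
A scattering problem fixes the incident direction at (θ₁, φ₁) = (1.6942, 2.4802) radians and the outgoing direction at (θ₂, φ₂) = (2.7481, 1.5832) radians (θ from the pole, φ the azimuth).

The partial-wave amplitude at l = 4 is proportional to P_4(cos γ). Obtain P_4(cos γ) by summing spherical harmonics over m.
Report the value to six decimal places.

-0.020785

Expand P_4 via completeness: Σ_{m} conj(Y_{4,m}) at Ω₁ times Y_{4,m} at Ω₂ —
  [-4]  conj(Y_{4,-4})(Ω₁) = -0.37750 - 0.20428j ; Y_{4,-4}(Ω₂) = 0.00955 - 0.00047j ; Δ = -0.00370 - 0.00177j
  [-3]  conj(Y_{4,-3})(Ω₁) = -0.06049 - 0.13790j ; Y_{4,-3}(Ω₂) = -0.00242 - 0.06511j ; Δ = -0.00883 + 0.00427j
  [-2]  conj(Y_{4,-2})(Ω₁) = -0.07230 + 0.28550j ; Y_{4,-2}(Ω₂) = -0.24438 + 0.00606j ; Δ = 0.01594 - 0.07021j
  [-1]  conj(Y_{4,-1})(Ω₁) = -0.13198 + 0.10272j ; Y_{4,-1}(Ω₂) = 0.00617 + 0.49767j ; Δ = -0.05194 - 0.06505j
  [+0]  conj(Y_{4,0})(Ω₁) = 0.27012 + 0.00000j ; Y_{4,0}(Ω₂) = 0.30425 + 0.00000j ; Δ = 0.08218 + 0.00000j
  [+1]  conj(Y_{4,1})(Ω₁) = 0.13198 + 0.10272j ; Y_{4,1}(Ω₂) = -0.00617 + 0.49767j ; Δ = -0.05194 + 0.06505j
  [+2]  conj(Y_{4,2})(Ω₁) = -0.07230 - 0.28550j ; Y_{4,2}(Ω₂) = -0.24438 - 0.00606j ; Δ = 0.01594 + 0.07021j
  [+3]  conj(Y_{4,3})(Ω₁) = 0.06049 - 0.13790j ; Y_{4,3}(Ω₂) = 0.00242 - 0.06511j ; Δ = -0.00883 - 0.00427j
  [+4]  conj(Y_{4,4})(Ω₁) = -0.37750 + 0.20428j ; Y_{4,4}(Ω₂) = 0.00955 + 0.00047j ; Δ = -0.00370 + 0.00177j
Total Σ_m = -0.01489 - 0.00000j. Multiply by 1.396263: -0.02078 - 0.00000j. P_4(cos γ) = -0.020785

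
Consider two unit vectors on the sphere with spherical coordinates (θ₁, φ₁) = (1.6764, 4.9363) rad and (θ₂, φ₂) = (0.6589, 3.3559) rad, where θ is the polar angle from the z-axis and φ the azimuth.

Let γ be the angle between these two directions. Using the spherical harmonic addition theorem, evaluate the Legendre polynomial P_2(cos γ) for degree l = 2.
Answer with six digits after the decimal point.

Expand P_2 via completeness: Σ_{m} conj(Y_{2,m}) at Ω₁ times Y_{2,m} at Ω₂ —
  term(m=-2) = -0.055298-0.001062i   from Y*(Ω₁)=-0.344316-0.165400i, Y(Ω₂)=+0.131696-0.060178i
  term(m=-1) = +0.000291-0.030283i   from Y*(Ω₁)=-0.017981+0.078957i, Y(Ω₂)=-0.365423+0.079534i
  term(m=+0) = -0.084181-0.000000i   from Y*(Ω₁)=-0.304879-0.000000i, Y(Ω₂)=+0.276112+0.000000i
  term(m=+1) = +0.000291+0.030283i   from Y*(Ω₁)=+0.017981+0.078957i, Y(Ω₂)=+0.365423+0.079534i
  term(m=+2) = -0.055298+0.001062i   from Y*(Ω₁)=-0.344316+0.165400i, Y(Ω₂)=+0.131696+0.060178i
Total Σ_m = -0.194196-0.000000i. Multiply by 2.513274: -0.488068-0.000000i. P_2(cos γ) = -0.488068

-0.488068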